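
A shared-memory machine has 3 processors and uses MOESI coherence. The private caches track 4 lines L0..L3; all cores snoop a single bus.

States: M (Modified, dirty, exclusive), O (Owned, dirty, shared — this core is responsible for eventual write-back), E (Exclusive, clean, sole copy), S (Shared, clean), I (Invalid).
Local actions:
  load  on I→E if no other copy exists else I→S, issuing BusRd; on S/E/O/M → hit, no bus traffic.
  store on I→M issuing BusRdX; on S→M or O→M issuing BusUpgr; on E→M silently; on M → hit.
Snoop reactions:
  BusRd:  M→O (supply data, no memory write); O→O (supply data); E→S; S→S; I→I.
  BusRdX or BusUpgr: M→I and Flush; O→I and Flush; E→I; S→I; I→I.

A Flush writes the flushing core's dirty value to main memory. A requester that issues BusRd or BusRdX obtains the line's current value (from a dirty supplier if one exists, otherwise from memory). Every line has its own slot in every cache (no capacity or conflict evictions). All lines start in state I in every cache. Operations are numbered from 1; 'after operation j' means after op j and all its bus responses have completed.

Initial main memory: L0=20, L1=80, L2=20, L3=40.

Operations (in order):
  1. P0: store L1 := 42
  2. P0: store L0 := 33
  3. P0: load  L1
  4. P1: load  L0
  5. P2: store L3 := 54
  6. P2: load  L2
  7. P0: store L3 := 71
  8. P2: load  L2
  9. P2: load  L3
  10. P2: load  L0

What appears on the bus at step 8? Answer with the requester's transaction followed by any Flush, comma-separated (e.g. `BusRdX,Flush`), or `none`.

bus = none

step 1: P0: store L1 := 42  ⟶  MII  (L1)  txn=BusRdX  M[L1]=80
step 2: P0: store L0 := 33  ⟶  MII  (L0)  txn=BusRdX  M[L0]=20
step 3: P0: load  L1  ⟶  MII  (L1)  txn=∅  M[L1]=80
step 4: P1: load  L0  ⟶  OSI  (L0)  txn=BusRd  M[L0]=20
step 5: P2: store L3 := 54  ⟶  IIM  (L3)  txn=BusRdX  M[L3]=40
step 6: P2: load  L2  ⟶  IIE  (L2)  txn=BusRd  M[L2]=20
step 7: P0: store L3 := 71  ⟶  MII  (L3)  txn=BusRdX+Flush  M[L3]=54
step 8: P2: load  L2  ⟶  IIE  (L2)  txn=∅  M[L2]=20
step 9: P2: load  L3  ⟶  OIS  (L3)  txn=BusRd  M[L3]=54
step 10: P2: load  L0  ⟶  OSS  (L0)  txn=BusRd  M[L0]=20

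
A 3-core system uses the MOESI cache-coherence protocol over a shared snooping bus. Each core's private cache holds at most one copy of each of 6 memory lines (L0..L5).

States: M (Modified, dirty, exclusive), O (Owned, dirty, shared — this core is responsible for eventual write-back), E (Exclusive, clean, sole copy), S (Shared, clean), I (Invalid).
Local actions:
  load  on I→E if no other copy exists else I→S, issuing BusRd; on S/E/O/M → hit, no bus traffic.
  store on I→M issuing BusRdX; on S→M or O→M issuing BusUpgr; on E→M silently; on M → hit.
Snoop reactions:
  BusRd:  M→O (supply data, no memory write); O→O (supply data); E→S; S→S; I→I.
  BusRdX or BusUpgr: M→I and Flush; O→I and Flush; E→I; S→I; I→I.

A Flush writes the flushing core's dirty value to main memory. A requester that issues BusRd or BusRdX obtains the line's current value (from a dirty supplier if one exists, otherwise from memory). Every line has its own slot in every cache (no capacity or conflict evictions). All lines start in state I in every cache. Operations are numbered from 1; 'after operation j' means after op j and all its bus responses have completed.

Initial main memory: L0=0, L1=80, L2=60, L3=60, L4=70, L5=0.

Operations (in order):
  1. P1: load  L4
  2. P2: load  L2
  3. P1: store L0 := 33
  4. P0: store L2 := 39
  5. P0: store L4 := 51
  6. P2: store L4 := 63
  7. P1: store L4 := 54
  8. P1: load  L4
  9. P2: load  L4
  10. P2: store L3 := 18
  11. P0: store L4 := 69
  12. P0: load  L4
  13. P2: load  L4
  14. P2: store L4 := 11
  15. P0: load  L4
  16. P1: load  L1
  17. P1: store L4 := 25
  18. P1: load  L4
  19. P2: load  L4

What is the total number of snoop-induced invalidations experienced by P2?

[1] P1: load  L4 | P0:I, P1:E(70), P2:I | bus: BusRd
[2] P2: load  L2 | P0:I, P1:I, P2:E(60) | bus: BusRd
[3] P1: store L0 := 33 | P0:I, P1:M(33), P2:I | bus: BusRdX
[4] P0: store L2 := 39 | P0:M(39), P1:I, P2:I | bus: BusRdX
[5] P0: store L4 := 51 | P0:M(51), P1:I, P2:I | bus: BusRdX
[6] P2: store L4 := 63 | P0:I, P1:I, P2:M(63) | bus: BusRdX,Flush
[7] P1: store L4 := 54 | P0:I, P1:M(54), P2:I | bus: BusRdX,Flush
[8] P1: load  L4 | P0:I, P1:M(54), P2:I | bus: none
[9] P2: load  L4 | P0:I, P1:O(54), P2:S(54) | bus: BusRd
[10] P2: store L3 := 18 | P0:I, P1:I, P2:M(18) | bus: BusRdX
[11] P0: store L4 := 69 | P0:M(69), P1:I, P2:I | bus: BusRdX,Flush
[12] P0: load  L4 | P0:M(69), P1:I, P2:I | bus: none
[13] P2: load  L4 | P0:O(69), P1:I, P2:S(69) | bus: BusRd
[14] P2: store L4 := 11 | P0:I, P1:I, P2:M(11) | bus: BusUpgr,Flush
[15] P0: load  L4 | P0:S(11), P1:I, P2:O(11) | bus: BusRd
[16] P1: load  L1 | P0:I, P1:E(80), P2:I | bus: BusRd
[17] P1: store L4 := 25 | P0:I, P1:M(25), P2:I | bus: BusRdX,Flush
[18] P1: load  L4 | P0:I, P1:M(25), P2:I | bus: none
[19] P2: load  L4 | P0:I, P1:O(25), P2:S(25) | bus: BusRd

invalidations = 4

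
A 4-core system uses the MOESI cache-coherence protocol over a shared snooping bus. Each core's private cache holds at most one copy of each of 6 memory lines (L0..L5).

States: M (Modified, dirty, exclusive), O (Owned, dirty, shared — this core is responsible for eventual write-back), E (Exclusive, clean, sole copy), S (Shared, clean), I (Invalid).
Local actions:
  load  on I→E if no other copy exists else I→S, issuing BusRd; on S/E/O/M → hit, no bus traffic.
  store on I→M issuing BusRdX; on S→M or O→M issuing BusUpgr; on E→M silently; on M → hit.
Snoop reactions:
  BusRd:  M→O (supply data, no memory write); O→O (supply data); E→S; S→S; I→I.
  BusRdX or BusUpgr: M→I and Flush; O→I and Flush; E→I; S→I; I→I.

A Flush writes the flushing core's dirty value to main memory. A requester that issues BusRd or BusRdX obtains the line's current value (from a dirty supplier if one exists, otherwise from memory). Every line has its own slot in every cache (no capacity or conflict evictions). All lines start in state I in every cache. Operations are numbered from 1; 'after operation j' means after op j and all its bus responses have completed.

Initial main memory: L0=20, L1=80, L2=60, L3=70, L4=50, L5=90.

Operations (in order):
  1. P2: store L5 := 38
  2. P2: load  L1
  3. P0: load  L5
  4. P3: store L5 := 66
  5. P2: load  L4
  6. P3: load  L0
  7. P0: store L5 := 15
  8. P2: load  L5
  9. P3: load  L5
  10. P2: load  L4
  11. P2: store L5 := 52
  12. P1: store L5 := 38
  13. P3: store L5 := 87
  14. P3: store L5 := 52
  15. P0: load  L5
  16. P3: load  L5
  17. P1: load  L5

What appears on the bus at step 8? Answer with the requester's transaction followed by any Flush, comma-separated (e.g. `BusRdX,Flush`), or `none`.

bus = BusRd

[1] P2: store L5 := 38 | P0:I, P1:I, P2:M(38), P3:I | bus: BusRdX
[2] P2: load  L1 | P0:I, P1:I, P2:E(80), P3:I | bus: BusRd
[3] P0: load  L5 | P0:S(38), P1:I, P2:O(38), P3:I | bus: BusRd
[4] P3: store L5 := 66 | P0:I, P1:I, P2:I, P3:M(66) | bus: BusRdX,Flush
[5] P2: load  L4 | P0:I, P1:I, P2:E(50), P3:I | bus: BusRd
[6] P3: load  L0 | P0:I, P1:I, P2:I, P3:E(20) | bus: BusRd
[7] P0: store L5 := 15 | P0:M(15), P1:I, P2:I, P3:I | bus: BusRdX,Flush
[8] P2: load  L5 | P0:O(15), P1:I, P2:S(15), P3:I | bus: BusRd
[9] P3: load  L5 | P0:O(15), P1:I, P2:S(15), P3:S(15) | bus: BusRd
[10] P2: load  L4 | P0:I, P1:I, P2:E(50), P3:I | bus: none
[11] P2: store L5 := 52 | P0:I, P1:I, P2:M(52), P3:I | bus: BusUpgr,Flush
[12] P1: store L5 := 38 | P0:I, P1:M(38), P2:I, P3:I | bus: BusRdX,Flush
[13] P3: store L5 := 87 | P0:I, P1:I, P2:I, P3:M(87) | bus: BusRdX,Flush
[14] P3: store L5 := 52 | P0:I, P1:I, P2:I, P3:M(52) | bus: none
[15] P0: load  L5 | P0:S(52), P1:I, P2:I, P3:O(52) | bus: BusRd
[16] P3: load  L5 | P0:S(52), P1:I, P2:I, P3:O(52) | bus: none
[17] P1: load  L5 | P0:S(52), P1:S(52), P2:I, P3:O(52) | bus: BusRd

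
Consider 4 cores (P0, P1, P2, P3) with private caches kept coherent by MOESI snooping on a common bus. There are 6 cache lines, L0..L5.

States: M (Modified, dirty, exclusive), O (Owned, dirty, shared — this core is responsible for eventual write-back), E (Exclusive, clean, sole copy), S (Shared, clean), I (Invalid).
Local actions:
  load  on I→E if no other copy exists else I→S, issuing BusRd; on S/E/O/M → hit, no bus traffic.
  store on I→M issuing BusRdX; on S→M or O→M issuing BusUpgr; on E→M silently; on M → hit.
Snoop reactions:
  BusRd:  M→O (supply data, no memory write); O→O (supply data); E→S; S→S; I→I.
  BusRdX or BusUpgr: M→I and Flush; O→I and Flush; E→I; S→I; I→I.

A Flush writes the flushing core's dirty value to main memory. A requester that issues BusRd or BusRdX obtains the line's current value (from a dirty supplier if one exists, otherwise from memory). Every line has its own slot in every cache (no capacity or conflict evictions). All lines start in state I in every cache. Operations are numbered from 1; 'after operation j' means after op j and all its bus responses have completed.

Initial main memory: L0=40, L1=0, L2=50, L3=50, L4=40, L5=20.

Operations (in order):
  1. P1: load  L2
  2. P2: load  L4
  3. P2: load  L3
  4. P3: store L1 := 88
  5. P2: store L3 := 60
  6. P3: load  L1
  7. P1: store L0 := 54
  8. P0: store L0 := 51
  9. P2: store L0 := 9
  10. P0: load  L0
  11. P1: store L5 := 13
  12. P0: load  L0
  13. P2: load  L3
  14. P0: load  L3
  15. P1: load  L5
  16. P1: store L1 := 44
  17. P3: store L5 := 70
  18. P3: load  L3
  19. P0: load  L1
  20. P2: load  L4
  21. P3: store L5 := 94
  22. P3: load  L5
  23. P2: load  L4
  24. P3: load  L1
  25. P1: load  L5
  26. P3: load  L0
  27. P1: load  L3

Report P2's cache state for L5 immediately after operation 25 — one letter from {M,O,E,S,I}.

[1] P1: load  L2 | P0:I, P1:E(50), P2:I, P3:I | bus: BusRd
[2] P2: load  L4 | P0:I, P1:I, P2:E(40), P3:I | bus: BusRd
[3] P2: load  L3 | P0:I, P1:I, P2:E(50), P3:I | bus: BusRd
[4] P3: store L1 := 88 | P0:I, P1:I, P2:I, P3:M(88) | bus: BusRdX
[5] P2: store L3 := 60 | P0:I, P1:I, P2:M(60), P3:I | bus: none
[6] P3: load  L1 | P0:I, P1:I, P2:I, P3:M(88) | bus: none
[7] P1: store L0 := 54 | P0:I, P1:M(54), P2:I, P3:I | bus: BusRdX
[8] P0: store L0 := 51 | P0:M(51), P1:I, P2:I, P3:I | bus: BusRdX,Flush
[9] P2: store L0 := 9 | P0:I, P1:I, P2:M(9), P3:I | bus: BusRdX,Flush
[10] P0: load  L0 | P0:S(9), P1:I, P2:O(9), P3:I | bus: BusRd
[11] P1: store L5 := 13 | P0:I, P1:M(13), P2:I, P3:I | bus: BusRdX
[12] P0: load  L0 | P0:S(9), P1:I, P2:O(9), P3:I | bus: none
[13] P2: load  L3 | P0:I, P1:I, P2:M(60), P3:I | bus: none
[14] P0: load  L3 | P0:S(60), P1:I, P2:O(60), P3:I | bus: BusRd
[15] P1: load  L5 | P0:I, P1:M(13), P2:I, P3:I | bus: none
[16] P1: store L1 := 44 | P0:I, P1:M(44), P2:I, P3:I | bus: BusRdX,Flush
[17] P3: store L5 := 70 | P0:I, P1:I, P2:I, P3:M(70) | bus: BusRdX,Flush
[18] P3: load  L3 | P0:S(60), P1:I, P2:O(60), P3:S(60) | bus: BusRd
[19] P0: load  L1 | P0:S(44), P1:O(44), P2:I, P3:I | bus: BusRd
[20] P2: load  L4 | P0:I, P1:I, P2:E(40), P3:I | bus: none
[21] P3: store L5 := 94 | P0:I, P1:I, P2:I, P3:M(94) | bus: none
[22] P3: load  L5 | P0:I, P1:I, P2:I, P3:M(94) | bus: none
[23] P2: load  L4 | P0:I, P1:I, P2:E(40), P3:I | bus: none
[24] P3: load  L1 | P0:S(44), P1:O(44), P2:I, P3:S(44) | bus: BusRd
[25] P1: load  L5 | P0:I, P1:S(94), P2:I, P3:O(94) | bus: BusRd
[26] P3: load  L0 | P0:S(9), P1:I, P2:O(9), P3:S(9) | bus: BusRd
[27] P1: load  L3 | P0:S(60), P1:S(60), P2:O(60), P3:S(60) | bus: BusRd

state = I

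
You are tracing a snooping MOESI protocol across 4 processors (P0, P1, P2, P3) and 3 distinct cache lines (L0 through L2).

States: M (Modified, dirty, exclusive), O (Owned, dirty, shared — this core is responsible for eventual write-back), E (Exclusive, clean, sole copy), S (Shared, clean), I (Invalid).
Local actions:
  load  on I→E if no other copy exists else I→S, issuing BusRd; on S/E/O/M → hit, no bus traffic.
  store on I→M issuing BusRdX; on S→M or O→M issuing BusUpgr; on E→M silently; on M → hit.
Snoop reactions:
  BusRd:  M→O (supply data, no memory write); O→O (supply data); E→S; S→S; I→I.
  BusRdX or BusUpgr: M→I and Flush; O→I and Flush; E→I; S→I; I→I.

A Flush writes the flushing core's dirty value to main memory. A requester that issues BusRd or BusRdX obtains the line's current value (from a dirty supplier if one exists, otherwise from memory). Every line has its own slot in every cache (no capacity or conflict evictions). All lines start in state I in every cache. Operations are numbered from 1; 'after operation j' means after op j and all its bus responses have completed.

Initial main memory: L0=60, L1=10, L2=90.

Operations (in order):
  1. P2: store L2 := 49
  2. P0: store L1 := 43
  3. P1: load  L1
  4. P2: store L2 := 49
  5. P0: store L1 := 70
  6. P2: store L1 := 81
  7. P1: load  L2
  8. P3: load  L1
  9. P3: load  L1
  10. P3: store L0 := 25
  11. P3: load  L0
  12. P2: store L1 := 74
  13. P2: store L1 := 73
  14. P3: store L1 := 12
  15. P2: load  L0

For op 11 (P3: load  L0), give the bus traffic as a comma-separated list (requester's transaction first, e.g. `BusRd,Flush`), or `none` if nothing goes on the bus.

bus = none

1. P2: store L2 := 49  bus=[BusRdX]  L2: P0=I P1=I P2=M P3=I  mem[L2]=90
2. P0: store L1 := 43  bus=[BusRdX]  L1: P0=M P1=I P2=I P3=I  mem[L1]=10
3. P1: load  L1  bus=[BusRd]  L1: P0=O P1=S P2=I P3=I  mem[L1]=10
4. P2: store L2 := 49  bus=[-]  L2: P0=I P1=I P2=M P3=I  mem[L2]=90
5. P0: store L1 := 70  bus=[BusUpgr]  L1: P0=M P1=I P2=I P3=I  mem[L1]=10
6. P2: store L1 := 81  bus=[BusRdX,Flush]  L1: P0=I P1=I P2=M P3=I  mem[L1]=70
7. P1: load  L2  bus=[BusRd]  L2: P0=I P1=S P2=O P3=I  mem[L2]=90
8. P3: load  L1  bus=[BusRd]  L1: P0=I P1=I P2=O P3=S  mem[L1]=70
9. P3: load  L1  bus=[-]  L1: P0=I P1=I P2=O P3=S  mem[L1]=70
10. P3: store L0 := 25  bus=[BusRdX]  L0: P0=I P1=I P2=I P3=M  mem[L0]=60
11. P3: load  L0  bus=[-]  L0: P0=I P1=I P2=I P3=M  mem[L0]=60
12. P2: store L1 := 74  bus=[BusUpgr]  L1: P0=I P1=I P2=M P3=I  mem[L1]=70
13. P2: store L1 := 73  bus=[-]  L1: P0=I P1=I P2=M P3=I  mem[L1]=70
14. P3: store L1 := 12  bus=[BusRdX,Flush]  L1: P0=I P1=I P2=I P3=M  mem[L1]=73
15. P2: load  L0  bus=[BusRd]  L0: P0=I P1=I P2=S P3=O  mem[L0]=60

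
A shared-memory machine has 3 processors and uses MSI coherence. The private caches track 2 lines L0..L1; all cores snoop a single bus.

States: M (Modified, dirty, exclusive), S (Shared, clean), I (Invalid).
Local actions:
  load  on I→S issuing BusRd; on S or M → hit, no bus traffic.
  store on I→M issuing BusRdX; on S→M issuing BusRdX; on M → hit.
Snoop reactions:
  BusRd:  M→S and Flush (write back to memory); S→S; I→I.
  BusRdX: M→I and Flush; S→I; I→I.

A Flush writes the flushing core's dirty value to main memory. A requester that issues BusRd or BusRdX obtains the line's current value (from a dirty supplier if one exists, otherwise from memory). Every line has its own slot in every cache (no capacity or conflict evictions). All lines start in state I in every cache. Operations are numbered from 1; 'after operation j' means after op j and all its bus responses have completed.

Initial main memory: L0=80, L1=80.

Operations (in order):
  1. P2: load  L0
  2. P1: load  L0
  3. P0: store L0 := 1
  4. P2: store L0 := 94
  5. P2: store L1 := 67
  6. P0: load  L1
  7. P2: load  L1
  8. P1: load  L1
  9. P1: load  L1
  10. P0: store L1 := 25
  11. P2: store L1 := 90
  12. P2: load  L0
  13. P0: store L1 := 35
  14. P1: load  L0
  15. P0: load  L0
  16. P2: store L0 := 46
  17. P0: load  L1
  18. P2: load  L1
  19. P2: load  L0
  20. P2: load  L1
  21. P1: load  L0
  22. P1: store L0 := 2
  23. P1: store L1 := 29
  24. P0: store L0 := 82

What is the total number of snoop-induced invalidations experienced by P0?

invalidations = 4

1. P2: load  L0  bus=[BusRd]  L0: P0=I P1=I P2=S  mem[L0]=80
2. P1: load  L0  bus=[BusRd]  L0: P0=I P1=S P2=S  mem[L0]=80
3. P0: store L0 := 1  bus=[BusRdX]  L0: P0=M P1=I P2=I  mem[L0]=80
4. P2: store L0 := 94  bus=[BusRdX,Flush]  L0: P0=I P1=I P2=M  mem[L0]=1
5. P2: store L1 := 67  bus=[BusRdX]  L1: P0=I P1=I P2=M  mem[L1]=80
6. P0: load  L1  bus=[BusRd,Flush]  L1: P0=S P1=I P2=S  mem[L1]=67
7. P2: load  L1  bus=[-]  L1: P0=S P1=I P2=S  mem[L1]=67
8. P1: load  L1  bus=[BusRd]  L1: P0=S P1=S P2=S  mem[L1]=67
9. P1: load  L1  bus=[-]  L1: P0=S P1=S P2=S  mem[L1]=67
10. P0: store L1 := 25  bus=[BusRdX]  L1: P0=M P1=I P2=I  mem[L1]=67
11. P2: store L1 := 90  bus=[BusRdX,Flush]  L1: P0=I P1=I P2=M  mem[L1]=25
12. P2: load  L0  bus=[-]  L0: P0=I P1=I P2=M  mem[L0]=1
13. P0: store L1 := 35  bus=[BusRdX,Flush]  L1: P0=M P1=I P2=I  mem[L1]=90
14. P1: load  L0  bus=[BusRd,Flush]  L0: P0=I P1=S P2=S  mem[L0]=94
15. P0: load  L0  bus=[BusRd]  L0: P0=S P1=S P2=S  mem[L0]=94
16. P2: store L0 := 46  bus=[BusRdX]  L0: P0=I P1=I P2=M  mem[L0]=94
17. P0: load  L1  bus=[-]  L1: P0=M P1=I P2=I  mem[L1]=90
18. P2: load  L1  bus=[BusRd,Flush]  L1: P0=S P1=I P2=S  mem[L1]=35
19. P2: load  L0  bus=[-]  L0: P0=I P1=I P2=M  mem[L0]=94
20. P2: load  L1  bus=[-]  L1: P0=S P1=I P2=S  mem[L1]=35
21. P1: load  L0  bus=[BusRd,Flush]  L0: P0=I P1=S P2=S  mem[L0]=46
22. P1: store L0 := 2  bus=[BusRdX]  L0: P0=I P1=M P2=I  mem[L0]=46
23. P1: store L1 := 29  bus=[BusRdX]  L1: P0=I P1=M P2=I  mem[L1]=35
24. P0: store L0 := 82  bus=[BusRdX,Flush]  L0: P0=M P1=I P2=I  mem[L0]=2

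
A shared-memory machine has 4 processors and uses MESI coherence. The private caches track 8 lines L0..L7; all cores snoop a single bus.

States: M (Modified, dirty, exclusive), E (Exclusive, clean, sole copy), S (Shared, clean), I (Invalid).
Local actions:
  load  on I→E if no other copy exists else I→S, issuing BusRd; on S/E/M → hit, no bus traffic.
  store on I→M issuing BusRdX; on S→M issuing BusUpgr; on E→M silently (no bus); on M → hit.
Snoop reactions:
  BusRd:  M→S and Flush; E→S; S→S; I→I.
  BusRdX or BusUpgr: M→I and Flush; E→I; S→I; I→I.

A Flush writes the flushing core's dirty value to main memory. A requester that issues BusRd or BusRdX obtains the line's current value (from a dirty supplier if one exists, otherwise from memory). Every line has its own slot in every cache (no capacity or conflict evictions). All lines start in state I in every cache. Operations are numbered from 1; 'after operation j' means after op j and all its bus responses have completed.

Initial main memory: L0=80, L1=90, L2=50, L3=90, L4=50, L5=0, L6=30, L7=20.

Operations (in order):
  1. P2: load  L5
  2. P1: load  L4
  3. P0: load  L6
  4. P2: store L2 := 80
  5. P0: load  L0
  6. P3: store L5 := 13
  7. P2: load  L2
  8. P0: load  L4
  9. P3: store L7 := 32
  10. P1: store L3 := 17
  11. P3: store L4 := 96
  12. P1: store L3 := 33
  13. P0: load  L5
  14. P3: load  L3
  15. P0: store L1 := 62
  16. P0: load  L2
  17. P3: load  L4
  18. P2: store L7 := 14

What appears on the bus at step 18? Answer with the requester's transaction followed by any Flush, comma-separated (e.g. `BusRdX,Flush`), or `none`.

[1] P2: load  L5 | P0:I, P1:I, P2:E(0), P3:I | bus: BusRd
[2] P1: load  L4 | P0:I, P1:E(50), P2:I, P3:I | bus: BusRd
[3] P0: load  L6 | P0:E(30), P1:I, P2:I, P3:I | bus: BusRd
[4] P2: store L2 := 80 | P0:I, P1:I, P2:M(80), P3:I | bus: BusRdX
[5] P0: load  L0 | P0:E(80), P1:I, P2:I, P3:I | bus: BusRd
[6] P3: store L5 := 13 | P0:I, P1:I, P2:I, P3:M(13) | bus: BusRdX
[7] P2: load  L2 | P0:I, P1:I, P2:M(80), P3:I | bus: none
[8] P0: load  L4 | P0:S(50), P1:S(50), P2:I, P3:I | bus: BusRd
[9] P3: store L7 := 32 | P0:I, P1:I, P2:I, P3:M(32) | bus: BusRdX
[10] P1: store L3 := 17 | P0:I, P1:M(17), P2:I, P3:I | bus: BusRdX
[11] P3: store L4 := 96 | P0:I, P1:I, P2:I, P3:M(96) | bus: BusRdX
[12] P1: store L3 := 33 | P0:I, P1:M(33), P2:I, P3:I | bus: none
[13] P0: load  L5 | P0:S(13), P1:I, P2:I, P3:S(13) | bus: BusRd,Flush
[14] P3: load  L3 | P0:I, P1:S(33), P2:I, P3:S(33) | bus: BusRd,Flush
[15] P0: store L1 := 62 | P0:M(62), P1:I, P2:I, P3:I | bus: BusRdX
[16] P0: load  L2 | P0:S(80), P1:I, P2:S(80), P3:I | bus: BusRd,Flush
[17] P3: load  L4 | P0:I, P1:I, P2:I, P3:M(96) | bus: none
[18] P2: store L7 := 14 | P0:I, P1:I, P2:M(14), P3:I | bus: BusRdX,Flush

bus = BusRdX,Flush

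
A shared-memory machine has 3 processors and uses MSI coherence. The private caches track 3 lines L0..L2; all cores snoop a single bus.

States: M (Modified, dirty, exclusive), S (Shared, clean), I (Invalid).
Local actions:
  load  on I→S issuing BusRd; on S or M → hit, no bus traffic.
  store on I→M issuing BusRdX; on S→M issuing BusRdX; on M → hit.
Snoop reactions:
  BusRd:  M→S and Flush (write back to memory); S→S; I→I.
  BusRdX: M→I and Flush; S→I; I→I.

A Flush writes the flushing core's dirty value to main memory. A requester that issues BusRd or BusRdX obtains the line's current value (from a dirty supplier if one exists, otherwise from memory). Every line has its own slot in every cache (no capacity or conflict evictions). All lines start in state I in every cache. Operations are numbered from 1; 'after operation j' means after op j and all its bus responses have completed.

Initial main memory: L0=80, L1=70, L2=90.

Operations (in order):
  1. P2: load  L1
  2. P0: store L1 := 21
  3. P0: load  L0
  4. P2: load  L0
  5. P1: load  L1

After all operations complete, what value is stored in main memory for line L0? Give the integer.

  op1 P2: load  L1 → I/I/S on L1; bus BusRd; mem=70
  op2 P0: store L1 := 21 → M/I/I on L1; bus BusRdX; mem=70
  op3 P0: load  L0 → S/I/I on L0; bus BusRd; mem=80
  op4 P2: load  L0 → S/I/S on L0; bus BusRd; mem=80
  op5 P1: load  L1 → S/S/I on L1; bus BusRd Flush; mem=21

memory[L0] = 80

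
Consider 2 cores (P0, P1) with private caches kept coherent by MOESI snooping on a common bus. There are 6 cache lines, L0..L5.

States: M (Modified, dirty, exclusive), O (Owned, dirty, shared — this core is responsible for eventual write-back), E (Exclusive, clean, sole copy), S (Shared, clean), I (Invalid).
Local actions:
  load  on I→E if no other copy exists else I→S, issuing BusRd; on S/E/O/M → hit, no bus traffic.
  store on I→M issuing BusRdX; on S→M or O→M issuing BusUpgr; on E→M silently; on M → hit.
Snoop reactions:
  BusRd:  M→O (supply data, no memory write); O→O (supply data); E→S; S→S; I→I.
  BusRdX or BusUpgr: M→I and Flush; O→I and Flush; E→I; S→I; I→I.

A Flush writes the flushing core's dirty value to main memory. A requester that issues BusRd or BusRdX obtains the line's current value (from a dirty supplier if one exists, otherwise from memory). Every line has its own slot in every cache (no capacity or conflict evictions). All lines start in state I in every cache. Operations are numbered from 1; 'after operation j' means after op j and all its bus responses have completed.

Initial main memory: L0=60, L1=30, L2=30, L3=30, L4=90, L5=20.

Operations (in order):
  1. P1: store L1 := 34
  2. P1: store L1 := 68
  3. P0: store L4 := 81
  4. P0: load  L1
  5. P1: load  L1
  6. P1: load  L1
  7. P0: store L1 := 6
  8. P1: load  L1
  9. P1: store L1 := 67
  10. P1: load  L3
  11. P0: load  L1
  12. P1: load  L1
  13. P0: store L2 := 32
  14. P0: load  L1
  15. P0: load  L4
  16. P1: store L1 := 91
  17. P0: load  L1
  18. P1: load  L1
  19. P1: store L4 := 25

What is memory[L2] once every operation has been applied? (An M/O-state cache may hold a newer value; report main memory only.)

memory[L2] = 30

step 1: P1: store L1 := 34  ⟶  IM  (L1)  txn=BusRdX  M[L1]=30
step 2: P1: store L1 := 68  ⟶  IM  (L1)  txn=∅  M[L1]=30
step 3: P0: store L4 := 81  ⟶  MI  (L4)  txn=BusRdX  M[L4]=90
step 4: P0: load  L1  ⟶  SO  (L1)  txn=BusRd  M[L1]=30
step 5: P1: load  L1  ⟶  SO  (L1)  txn=∅  M[L1]=30
step 6: P1: load  L1  ⟶  SO  (L1)  txn=∅  M[L1]=30
step 7: P0: store L1 := 6  ⟶  MI  (L1)  txn=BusUpgr+Flush  M[L1]=68
step 8: P1: load  L1  ⟶  OS  (L1)  txn=BusRd  M[L1]=68
step 9: P1: store L1 := 67  ⟶  IM  (L1)  txn=BusUpgr+Flush  M[L1]=6
step 10: P1: load  L3  ⟶  IE  (L3)  txn=BusRd  M[L3]=30
step 11: P0: load  L1  ⟶  SO  (L1)  txn=BusRd  M[L1]=6
step 12: P1: load  L1  ⟶  SO  (L1)  txn=∅  M[L1]=6
step 13: P0: store L2 := 32  ⟶  MI  (L2)  txn=BusRdX  M[L2]=30
step 14: P0: load  L1  ⟶  SO  (L1)  txn=∅  M[L1]=6
step 15: P0: load  L4  ⟶  MI  (L4)  txn=∅  M[L4]=90
step 16: P1: store L1 := 91  ⟶  IM  (L1)  txn=BusUpgr  M[L1]=6
step 17: P0: load  L1  ⟶  SO  (L1)  txn=BusRd  M[L1]=6
step 18: P1: load  L1  ⟶  SO  (L1)  txn=∅  M[L1]=6
step 19: P1: store L4 := 25  ⟶  IM  (L4)  txn=BusRdX+Flush  M[L4]=81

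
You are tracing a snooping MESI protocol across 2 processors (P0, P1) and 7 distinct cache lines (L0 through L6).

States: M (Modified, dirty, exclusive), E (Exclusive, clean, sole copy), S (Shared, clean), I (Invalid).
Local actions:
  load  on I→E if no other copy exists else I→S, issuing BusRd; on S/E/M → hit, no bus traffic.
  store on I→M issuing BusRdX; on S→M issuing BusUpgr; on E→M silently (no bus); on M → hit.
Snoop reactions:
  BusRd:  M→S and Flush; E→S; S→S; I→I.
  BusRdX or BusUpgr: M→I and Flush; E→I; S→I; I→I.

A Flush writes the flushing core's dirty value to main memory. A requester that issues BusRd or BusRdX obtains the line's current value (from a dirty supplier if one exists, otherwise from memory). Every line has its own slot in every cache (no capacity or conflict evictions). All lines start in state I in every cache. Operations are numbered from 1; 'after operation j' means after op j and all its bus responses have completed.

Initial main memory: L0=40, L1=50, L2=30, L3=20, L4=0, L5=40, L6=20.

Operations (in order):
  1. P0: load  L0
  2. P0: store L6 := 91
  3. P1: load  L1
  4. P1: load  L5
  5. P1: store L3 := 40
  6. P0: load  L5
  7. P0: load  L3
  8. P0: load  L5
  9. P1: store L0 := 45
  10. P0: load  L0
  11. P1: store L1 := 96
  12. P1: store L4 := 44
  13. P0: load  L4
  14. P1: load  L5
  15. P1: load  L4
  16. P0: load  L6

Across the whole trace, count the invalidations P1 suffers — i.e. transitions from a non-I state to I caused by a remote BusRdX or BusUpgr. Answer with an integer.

  op1 P0: load  L0 → E/I on L0; bus BusRd; mem=40
  op2 P0: store L6 := 91 → M/I on L6; bus BusRdX; mem=20
  op3 P1: load  L1 → I/E on L1; bus BusRd; mem=50
  op4 P1: load  L5 → I/E on L5; bus BusRd; mem=40
  op5 P1: store L3 := 40 → I/M on L3; bus BusRdX; mem=20
  op6 P0: load  L5 → S/S on L5; bus BusRd; mem=40
  op7 P0: load  L3 → S/S on L3; bus BusRd Flush; mem=40
  op8 P0: load  L5 → S/S on L5; bus (none); mem=40
  op9 P1: store L0 := 45 → I/M on L0; bus BusRdX; mem=40
  op10 P0: load  L0 → S/S on L0; bus BusRd Flush; mem=45
  op11 P1: store L1 := 96 → I/M on L1; bus (none); mem=50
  op12 P1: store L4 := 44 → I/M on L4; bus BusRdX; mem=0
  op13 P0: load  L4 → S/S on L4; bus BusRd Flush; mem=44
  op14 P1: load  L5 → S/S on L5; bus (none); mem=40
  op15 P1: load  L4 → S/S on L4; bus (none); mem=44
  op16 P0: load  L6 → M/I on L6; bus (none); mem=20

invalidations = 0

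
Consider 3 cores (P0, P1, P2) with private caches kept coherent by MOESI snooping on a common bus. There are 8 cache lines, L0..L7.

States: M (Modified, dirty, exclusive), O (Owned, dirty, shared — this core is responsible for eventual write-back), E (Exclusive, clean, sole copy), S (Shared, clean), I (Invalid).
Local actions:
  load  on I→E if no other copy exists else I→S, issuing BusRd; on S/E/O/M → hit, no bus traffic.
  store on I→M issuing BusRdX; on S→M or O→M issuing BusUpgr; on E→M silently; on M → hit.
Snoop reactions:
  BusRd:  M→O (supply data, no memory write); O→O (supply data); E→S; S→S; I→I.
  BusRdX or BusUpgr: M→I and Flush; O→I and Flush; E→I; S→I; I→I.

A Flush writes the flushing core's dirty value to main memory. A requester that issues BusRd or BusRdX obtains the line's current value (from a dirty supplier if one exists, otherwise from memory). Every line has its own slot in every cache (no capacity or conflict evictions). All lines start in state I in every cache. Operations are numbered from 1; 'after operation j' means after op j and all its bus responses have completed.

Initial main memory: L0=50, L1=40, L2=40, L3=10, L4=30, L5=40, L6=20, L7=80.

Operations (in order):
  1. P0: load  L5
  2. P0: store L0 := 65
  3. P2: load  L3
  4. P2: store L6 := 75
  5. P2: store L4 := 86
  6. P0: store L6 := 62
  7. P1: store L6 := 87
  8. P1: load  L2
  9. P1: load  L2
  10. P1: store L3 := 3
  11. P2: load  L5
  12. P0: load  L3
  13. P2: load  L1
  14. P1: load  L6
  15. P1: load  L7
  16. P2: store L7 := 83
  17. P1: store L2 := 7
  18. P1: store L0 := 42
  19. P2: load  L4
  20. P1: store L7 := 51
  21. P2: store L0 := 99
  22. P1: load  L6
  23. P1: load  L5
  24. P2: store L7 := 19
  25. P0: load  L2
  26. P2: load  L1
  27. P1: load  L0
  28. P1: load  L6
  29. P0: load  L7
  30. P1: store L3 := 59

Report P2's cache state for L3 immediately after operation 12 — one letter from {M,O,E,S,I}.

step 1: P0: load  L5  ⟶  EII  (L5)  txn=BusRd  M[L5]=40
step 2: P0: store L0 := 65  ⟶  MII  (L0)  txn=BusRdX  M[L0]=50
step 3: P2: load  L3  ⟶  IIE  (L3)  txn=BusRd  M[L3]=10
step 4: P2: store L6 := 75  ⟶  IIM  (L6)  txn=BusRdX  M[L6]=20
step 5: P2: store L4 := 86  ⟶  IIM  (L4)  txn=BusRdX  M[L4]=30
step 6: P0: store L6 := 62  ⟶  MII  (L6)  txn=BusRdX+Flush  M[L6]=75
step 7: P1: store L6 := 87  ⟶  IMI  (L6)  txn=BusRdX+Flush  M[L6]=62
step 8: P1: load  L2  ⟶  IEI  (L2)  txn=BusRd  M[L2]=40
step 9: P1: load  L2  ⟶  IEI  (L2)  txn=∅  M[L2]=40
step 10: P1: store L3 := 3  ⟶  IMI  (L3)  txn=BusRdX  M[L3]=10
step 11: P2: load  L5  ⟶  SIS  (L5)  txn=BusRd  M[L5]=40
step 12: P0: load  L3  ⟶  SOI  (L3)  txn=BusRd  M[L3]=10
step 13: P2: load  L1  ⟶  IIE  (L1)  txn=BusRd  M[L1]=40
step 14: P1: load  L6  ⟶  IMI  (L6)  txn=∅  M[L6]=62
step 15: P1: load  L7  ⟶  IEI  (L7)  txn=BusRd  M[L7]=80
step 16: P2: store L7 := 83  ⟶  IIM  (L7)  txn=BusRdX  M[L7]=80
step 17: P1: store L2 := 7  ⟶  IMI  (L2)  txn=∅  M[L2]=40
step 18: P1: store L0 := 42  ⟶  IMI  (L0)  txn=BusRdX+Flush  M[L0]=65
step 19: P2: load  L4  ⟶  IIM  (L4)  txn=∅  M[L4]=30
step 20: P1: store L7 := 51  ⟶  IMI  (L7)  txn=BusRdX+Flush  M[L7]=83
step 21: P2: store L0 := 99  ⟶  IIM  (L0)  txn=BusRdX+Flush  M[L0]=42
step 22: P1: load  L6  ⟶  IMI  (L6)  txn=∅  M[L6]=62
step 23: P1: load  L5  ⟶  SSS  (L5)  txn=BusRd  M[L5]=40
step 24: P2: store L7 := 19  ⟶  IIM  (L7)  txn=BusRdX+Flush  M[L7]=51
step 25: P0: load  L2  ⟶  SOI  (L2)  txn=BusRd  M[L2]=40
step 26: P2: load  L1  ⟶  IIE  (L1)  txn=∅  M[L1]=40
step 27: P1: load  L0  ⟶  ISO  (L0)  txn=BusRd  M[L0]=42
step 28: P1: load  L6  ⟶  IMI  (L6)  txn=∅  M[L6]=62
step 29: P0: load  L7  ⟶  SIO  (L7)  txn=BusRd  M[L7]=51
step 30: P1: store L3 := 59  ⟶  IMI  (L3)  txn=BusUpgr  M[L3]=10

state = I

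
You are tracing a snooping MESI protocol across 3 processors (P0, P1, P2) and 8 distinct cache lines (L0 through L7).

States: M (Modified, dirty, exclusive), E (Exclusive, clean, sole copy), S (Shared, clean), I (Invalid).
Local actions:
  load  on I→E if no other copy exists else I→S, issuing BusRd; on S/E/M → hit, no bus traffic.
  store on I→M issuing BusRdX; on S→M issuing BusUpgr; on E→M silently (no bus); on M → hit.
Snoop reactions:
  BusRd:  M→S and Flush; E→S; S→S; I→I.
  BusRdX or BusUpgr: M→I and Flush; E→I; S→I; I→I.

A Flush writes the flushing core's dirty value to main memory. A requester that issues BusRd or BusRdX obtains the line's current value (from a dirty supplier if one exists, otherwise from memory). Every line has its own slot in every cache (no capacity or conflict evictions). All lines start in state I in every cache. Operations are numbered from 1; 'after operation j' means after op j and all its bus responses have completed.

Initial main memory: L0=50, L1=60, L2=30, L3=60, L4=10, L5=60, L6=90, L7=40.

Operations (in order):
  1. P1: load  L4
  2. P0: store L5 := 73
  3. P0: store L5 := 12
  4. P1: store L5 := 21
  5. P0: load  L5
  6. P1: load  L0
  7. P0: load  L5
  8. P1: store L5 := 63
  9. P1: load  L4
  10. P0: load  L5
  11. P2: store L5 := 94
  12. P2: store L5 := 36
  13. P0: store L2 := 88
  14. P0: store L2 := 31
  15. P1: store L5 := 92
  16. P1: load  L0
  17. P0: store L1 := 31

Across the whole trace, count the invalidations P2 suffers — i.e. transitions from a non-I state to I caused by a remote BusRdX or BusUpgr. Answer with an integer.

step 1: P1: load  L4  ⟶  IEI  (L4)  txn=BusRd  M[L4]=10
step 2: P0: store L5 := 73  ⟶  MII  (L5)  txn=BusRdX  M[L5]=60
step 3: P0: store L5 := 12  ⟶  MII  (L5)  txn=∅  M[L5]=60
step 4: P1: store L5 := 21  ⟶  IMI  (L5)  txn=BusRdX+Flush  M[L5]=12
step 5: P0: load  L5  ⟶  SSI  (L5)  txn=BusRd+Flush  M[L5]=21
step 6: P1: load  L0  ⟶  IEI  (L0)  txn=BusRd  M[L0]=50
step 7: P0: load  L5  ⟶  SSI  (L5)  txn=∅  M[L5]=21
step 8: P1: store L5 := 63  ⟶  IMI  (L5)  txn=BusUpgr  M[L5]=21
step 9: P1: load  L4  ⟶  IEI  (L4)  txn=∅  M[L4]=10
step 10: P0: load  L5  ⟶  SSI  (L5)  txn=BusRd+Flush  M[L5]=63
step 11: P2: store L5 := 94  ⟶  IIM  (L5)  txn=BusRdX  M[L5]=63
step 12: P2: store L5 := 36  ⟶  IIM  (L5)  txn=∅  M[L5]=63
step 13: P0: store L2 := 88  ⟶  MII  (L2)  txn=BusRdX  M[L2]=30
step 14: P0: store L2 := 31  ⟶  MII  (L2)  txn=∅  M[L2]=30
step 15: P1: store L5 := 92  ⟶  IMI  (L5)  txn=BusRdX+Flush  M[L5]=36
step 16: P1: load  L0  ⟶  IEI  (L0)  txn=∅  M[L0]=50
step 17: P0: store L1 := 31  ⟶  MII  (L1)  txn=BusRdX  M[L1]=60

invalidations = 1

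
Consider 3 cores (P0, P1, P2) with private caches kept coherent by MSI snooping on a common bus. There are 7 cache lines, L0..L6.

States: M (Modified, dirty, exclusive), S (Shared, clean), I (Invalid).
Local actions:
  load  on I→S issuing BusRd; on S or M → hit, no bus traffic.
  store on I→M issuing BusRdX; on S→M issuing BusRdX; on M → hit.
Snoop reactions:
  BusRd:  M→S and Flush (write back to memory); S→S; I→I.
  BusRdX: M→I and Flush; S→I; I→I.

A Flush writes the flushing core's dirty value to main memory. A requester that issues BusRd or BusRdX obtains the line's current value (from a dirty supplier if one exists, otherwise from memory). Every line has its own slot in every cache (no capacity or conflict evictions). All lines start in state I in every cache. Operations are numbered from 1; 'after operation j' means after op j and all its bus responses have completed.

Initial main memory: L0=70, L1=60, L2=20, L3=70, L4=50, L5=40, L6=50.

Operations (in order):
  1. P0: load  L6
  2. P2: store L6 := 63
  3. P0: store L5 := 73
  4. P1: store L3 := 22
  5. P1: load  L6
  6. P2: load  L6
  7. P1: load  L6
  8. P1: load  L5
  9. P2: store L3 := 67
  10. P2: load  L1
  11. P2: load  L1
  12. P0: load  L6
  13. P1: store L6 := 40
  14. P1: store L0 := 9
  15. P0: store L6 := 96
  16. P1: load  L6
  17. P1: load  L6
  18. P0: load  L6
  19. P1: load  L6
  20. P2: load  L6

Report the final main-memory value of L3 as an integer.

1. P0: load  L6  bus=[BusRd]  L6: P0=S P1=I P2=I  mem[L6]=50
2. P2: store L6 := 63  bus=[BusRdX]  L6: P0=I P1=I P2=M  mem[L6]=50
3. P0: store L5 := 73  bus=[BusRdX]  L5: P0=M P1=I P2=I  mem[L5]=40
4. P1: store L3 := 22  bus=[BusRdX]  L3: P0=I P1=M P2=I  mem[L3]=70
5. P1: load  L6  bus=[BusRd,Flush]  L6: P0=I P1=S P2=S  mem[L6]=63
6. P2: load  L6  bus=[-]  L6: P0=I P1=S P2=S  mem[L6]=63
7. P1: load  L6  bus=[-]  L6: P0=I P1=S P2=S  mem[L6]=63
8. P1: load  L5  bus=[BusRd,Flush]  L5: P0=S P1=S P2=I  mem[L5]=73
9. P2: store L3 := 67  bus=[BusRdX,Flush]  L3: P0=I P1=I P2=M  mem[L3]=22
10. P2: load  L1  bus=[BusRd]  L1: P0=I P1=I P2=S  mem[L1]=60
11. P2: load  L1  bus=[-]  L1: P0=I P1=I P2=S  mem[L1]=60
12. P0: load  L6  bus=[BusRd]  L6: P0=S P1=S P2=S  mem[L6]=63
13. P1: store L6 := 40  bus=[BusRdX]  L6: P0=I P1=M P2=I  mem[L6]=63
14. P1: store L0 := 9  bus=[BusRdX]  L0: P0=I P1=M P2=I  mem[L0]=70
15. P0: store L6 := 96  bus=[BusRdX,Flush]  L6: P0=M P1=I P2=I  mem[L6]=40
16. P1: load  L6  bus=[BusRd,Flush]  L6: P0=S P1=S P2=I  mem[L6]=96
17. P1: load  L6  bus=[-]  L6: P0=S P1=S P2=I  mem[L6]=96
18. P0: load  L6  bus=[-]  L6: P0=S P1=S P2=I  mem[L6]=96
19. P1: load  L6  bus=[-]  L6: P0=S P1=S P2=I  mem[L6]=96
20. P2: load  L6  bus=[BusRd]  L6: P0=S P1=S P2=S  mem[L6]=96

memory[L3] = 22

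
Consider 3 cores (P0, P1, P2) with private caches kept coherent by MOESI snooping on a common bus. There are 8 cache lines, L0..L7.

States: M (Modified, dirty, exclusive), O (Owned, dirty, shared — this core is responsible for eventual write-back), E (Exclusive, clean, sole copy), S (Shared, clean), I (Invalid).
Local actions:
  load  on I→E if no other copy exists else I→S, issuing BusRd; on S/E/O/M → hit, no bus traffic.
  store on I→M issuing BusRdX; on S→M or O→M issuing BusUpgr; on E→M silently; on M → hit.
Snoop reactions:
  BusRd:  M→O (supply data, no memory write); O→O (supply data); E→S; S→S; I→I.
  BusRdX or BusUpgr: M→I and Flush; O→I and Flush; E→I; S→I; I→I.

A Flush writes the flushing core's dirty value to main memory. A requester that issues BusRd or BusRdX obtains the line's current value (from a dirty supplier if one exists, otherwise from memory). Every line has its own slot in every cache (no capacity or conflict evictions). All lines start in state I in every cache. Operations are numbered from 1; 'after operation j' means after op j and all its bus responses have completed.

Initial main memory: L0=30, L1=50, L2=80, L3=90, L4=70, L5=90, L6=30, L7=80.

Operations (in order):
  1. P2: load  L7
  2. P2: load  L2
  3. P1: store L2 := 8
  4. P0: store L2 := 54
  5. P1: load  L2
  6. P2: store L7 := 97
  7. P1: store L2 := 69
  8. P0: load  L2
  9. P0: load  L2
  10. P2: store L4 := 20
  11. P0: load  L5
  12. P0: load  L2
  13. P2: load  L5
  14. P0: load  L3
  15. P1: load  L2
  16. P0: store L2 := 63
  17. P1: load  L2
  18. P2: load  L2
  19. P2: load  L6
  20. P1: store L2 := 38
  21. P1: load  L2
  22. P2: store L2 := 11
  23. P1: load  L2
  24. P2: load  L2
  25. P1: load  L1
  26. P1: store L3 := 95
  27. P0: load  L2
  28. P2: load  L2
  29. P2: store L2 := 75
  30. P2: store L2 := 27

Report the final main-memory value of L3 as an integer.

memory[L3] = 90

  op1 P2: load  L7 → I/I/E on L7; bus BusRd; mem=80
  op2 P2: load  L2 → I/I/E on L2; bus BusRd; mem=80
  op3 P1: store L2 := 8 → I/M/I on L2; bus BusRdX; mem=80
  op4 P0: store L2 := 54 → M/I/I on L2; bus BusRdX Flush; mem=8
  op5 P1: load  L2 → O/S/I on L2; bus BusRd; mem=8
  op6 P2: store L7 := 97 → I/I/M on L7; bus (none); mem=80
  op7 P1: store L2 := 69 → I/M/I on L2; bus BusUpgr Flush; mem=54
  op8 P0: load  L2 → S/O/I on L2; bus BusRd; mem=54
  op9 P0: load  L2 → S/O/I on L2; bus (none); mem=54
  op10 P2: store L4 := 20 → I/I/M on L4; bus BusRdX; mem=70
  op11 P0: load  L5 → E/I/I on L5; bus BusRd; mem=90
  op12 P0: load  L2 → S/O/I on L2; bus (none); mem=54
  op13 P2: load  L5 → S/I/S on L5; bus BusRd; mem=90
  op14 P0: load  L3 → E/I/I on L3; bus BusRd; mem=90
  op15 P1: load  L2 → S/O/I on L2; bus (none); mem=54
  op16 P0: store L2 := 63 → M/I/I on L2; bus BusUpgr Flush; mem=69
  op17 P1: load  L2 → O/S/I on L2; bus BusRd; mem=69
  op18 P2: load  L2 → O/S/S on L2; bus BusRd; mem=69
  op19 P2: load  L6 → I/I/E on L6; bus BusRd; mem=30
  op20 P1: store L2 := 38 → I/M/I on L2; bus BusUpgr Flush; mem=63
  op21 P1: load  L2 → I/M/I on L2; bus (none); mem=63
  op22 P2: store L2 := 11 → I/I/M on L2; bus BusRdX Flush; mem=38
  op23 P1: load  L2 → I/S/O on L2; bus BusRd; mem=38
  op24 P2: load  L2 → I/S/O on L2; bus (none); mem=38
  op25 P1: load  L1 → I/E/I on L1; bus BusRd; mem=50
  op26 P1: store L3 := 95 → I/M/I on L3; bus BusRdX; mem=90
  op27 P0: load  L2 → S/S/O on L2; bus BusRd; mem=38
  op28 P2: load  L2 → S/S/O on L2; bus (none); mem=38
  op29 P2: store L2 := 75 → I/I/M on L2; bus BusUpgr; mem=38
  op30 P2: store L2 := 27 → I/I/M on L2; bus (none); mem=38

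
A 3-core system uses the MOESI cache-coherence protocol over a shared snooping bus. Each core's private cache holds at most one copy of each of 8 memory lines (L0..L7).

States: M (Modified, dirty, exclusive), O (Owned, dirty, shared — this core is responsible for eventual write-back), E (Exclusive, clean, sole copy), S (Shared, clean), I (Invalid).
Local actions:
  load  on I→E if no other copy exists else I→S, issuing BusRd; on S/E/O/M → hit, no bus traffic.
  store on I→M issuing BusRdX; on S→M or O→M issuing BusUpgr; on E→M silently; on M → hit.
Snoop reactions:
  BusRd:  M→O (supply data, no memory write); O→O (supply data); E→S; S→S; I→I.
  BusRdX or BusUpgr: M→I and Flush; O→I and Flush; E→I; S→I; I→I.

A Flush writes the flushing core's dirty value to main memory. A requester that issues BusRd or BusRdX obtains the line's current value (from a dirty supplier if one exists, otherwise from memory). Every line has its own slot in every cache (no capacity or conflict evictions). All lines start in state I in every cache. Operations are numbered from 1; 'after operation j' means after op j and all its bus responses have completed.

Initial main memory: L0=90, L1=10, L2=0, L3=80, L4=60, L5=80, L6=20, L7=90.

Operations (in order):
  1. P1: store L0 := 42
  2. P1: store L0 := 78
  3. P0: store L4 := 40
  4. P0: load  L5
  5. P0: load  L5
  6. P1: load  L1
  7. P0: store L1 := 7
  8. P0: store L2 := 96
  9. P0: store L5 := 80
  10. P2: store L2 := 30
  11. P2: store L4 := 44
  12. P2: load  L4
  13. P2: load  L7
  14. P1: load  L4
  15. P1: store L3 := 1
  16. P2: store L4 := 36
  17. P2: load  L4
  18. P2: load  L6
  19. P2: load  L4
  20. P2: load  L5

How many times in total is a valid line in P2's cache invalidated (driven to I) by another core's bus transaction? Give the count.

invalidations = 0

  op1 P1: store L0 := 42 → I/M/I on L0; bus BusRdX; mem=90
  op2 P1: store L0 := 78 → I/M/I on L0; bus (none); mem=90
  op3 P0: store L4 := 40 → M/I/I on L4; bus BusRdX; mem=60
  op4 P0: load  L5 → E/I/I on L5; bus BusRd; mem=80
  op5 P0: load  L5 → E/I/I on L5; bus (none); mem=80
  op6 P1: load  L1 → I/E/I on L1; bus BusRd; mem=10
  op7 P0: store L1 := 7 → M/I/I on L1; bus BusRdX; mem=10
  op8 P0: store L2 := 96 → M/I/I on L2; bus BusRdX; mem=0
  op9 P0: store L5 := 80 → M/I/I on L5; bus (none); mem=80
  op10 P2: store L2 := 30 → I/I/M on L2; bus BusRdX Flush; mem=96
  op11 P2: store L4 := 44 → I/I/M on L4; bus BusRdX Flush; mem=40
  op12 P2: load  L4 → I/I/M on L4; bus (none); mem=40
  op13 P2: load  L7 → I/I/E on L7; bus BusRd; mem=90
  op14 P1: load  L4 → I/S/O on L4; bus BusRd; mem=40
  op15 P1: store L3 := 1 → I/M/I on L3; bus BusRdX; mem=80
  op16 P2: store L4 := 36 → I/I/M on L4; bus BusUpgr; mem=40
  op17 P2: load  L4 → I/I/M on L4; bus (none); mem=40
  op18 P2: load  L6 → I/I/E on L6; bus BusRd; mem=20
  op19 P2: load  L4 → I/I/M on L4; bus (none); mem=40
  op20 P2: load  L5 → O/I/S on L5; bus BusRd; mem=80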